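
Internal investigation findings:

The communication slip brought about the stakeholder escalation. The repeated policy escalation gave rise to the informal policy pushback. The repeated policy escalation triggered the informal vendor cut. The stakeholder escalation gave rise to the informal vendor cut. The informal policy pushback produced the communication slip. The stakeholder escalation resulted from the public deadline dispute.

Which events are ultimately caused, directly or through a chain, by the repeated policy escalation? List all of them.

the communication slip, the informal policy pushback, the informal vendor cut, the stakeholder escalation

Direct effects: the informal policy pushback, the informal vendor cut.
2 steps out: the communication slip.
3 steps out: the stakeholder escalation.
Not reachable from it: the public deadline dispute.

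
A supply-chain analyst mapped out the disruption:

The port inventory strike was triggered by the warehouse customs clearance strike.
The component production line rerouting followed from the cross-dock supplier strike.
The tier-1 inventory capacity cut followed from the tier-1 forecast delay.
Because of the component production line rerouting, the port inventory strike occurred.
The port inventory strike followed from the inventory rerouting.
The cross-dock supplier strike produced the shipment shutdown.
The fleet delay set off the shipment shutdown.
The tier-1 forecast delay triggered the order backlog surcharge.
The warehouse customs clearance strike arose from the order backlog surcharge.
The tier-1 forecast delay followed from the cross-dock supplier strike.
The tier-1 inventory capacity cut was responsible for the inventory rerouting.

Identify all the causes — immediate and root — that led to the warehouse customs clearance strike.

the cross-dock supplier strike, the order backlog surcharge, the tier-1 forecast delay

Immediate cause of the warehouse customs clearance strike: the order backlog surcharge.
Further upstream: the cross-dock supplier strike, the tier-1 forecast delay.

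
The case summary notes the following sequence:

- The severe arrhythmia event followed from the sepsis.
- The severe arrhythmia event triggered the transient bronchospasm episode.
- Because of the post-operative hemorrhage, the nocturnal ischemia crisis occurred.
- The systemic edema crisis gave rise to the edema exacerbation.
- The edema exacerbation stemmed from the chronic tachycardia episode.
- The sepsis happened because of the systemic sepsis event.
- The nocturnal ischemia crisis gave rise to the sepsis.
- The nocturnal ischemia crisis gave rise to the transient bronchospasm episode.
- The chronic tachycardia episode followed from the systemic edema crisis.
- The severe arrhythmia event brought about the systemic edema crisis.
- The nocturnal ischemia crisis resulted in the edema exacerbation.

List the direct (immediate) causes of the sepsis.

the nocturnal ischemia crisis, the systemic sepsis event

Upstream contributors include the post-operative hemorrhage, but only the nocturnal ischemia crisis, the systemic sepsis event feed directly into the sepsis.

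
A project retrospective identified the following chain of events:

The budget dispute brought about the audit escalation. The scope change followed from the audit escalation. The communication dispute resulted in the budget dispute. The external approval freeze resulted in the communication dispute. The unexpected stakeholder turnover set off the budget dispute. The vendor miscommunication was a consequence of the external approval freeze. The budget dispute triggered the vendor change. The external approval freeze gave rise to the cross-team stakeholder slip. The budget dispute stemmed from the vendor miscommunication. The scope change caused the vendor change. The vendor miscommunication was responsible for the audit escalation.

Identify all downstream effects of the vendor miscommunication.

the audit escalation, the budget dispute, the scope change, the vendor change

Direct effects: the budget dispute, the audit escalation.
2 steps out: the scope change, the vendor change.
Not reachable from it: the external approval freeze, the communication dispute, the cross-team stakeholder slip, the unexpected stakeholder turnover.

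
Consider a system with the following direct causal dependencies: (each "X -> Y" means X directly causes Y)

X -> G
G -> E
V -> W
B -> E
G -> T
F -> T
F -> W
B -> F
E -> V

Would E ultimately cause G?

E leads to V, W; G is not among them.

No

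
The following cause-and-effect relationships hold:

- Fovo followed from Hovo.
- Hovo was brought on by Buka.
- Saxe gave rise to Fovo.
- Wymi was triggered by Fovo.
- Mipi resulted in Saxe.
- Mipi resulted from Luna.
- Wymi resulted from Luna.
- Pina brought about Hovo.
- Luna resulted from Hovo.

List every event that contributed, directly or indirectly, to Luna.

Immediate cause of Luna: Hovo.
Further upstream: Buka, Pina.

Buka, Hovo, Pina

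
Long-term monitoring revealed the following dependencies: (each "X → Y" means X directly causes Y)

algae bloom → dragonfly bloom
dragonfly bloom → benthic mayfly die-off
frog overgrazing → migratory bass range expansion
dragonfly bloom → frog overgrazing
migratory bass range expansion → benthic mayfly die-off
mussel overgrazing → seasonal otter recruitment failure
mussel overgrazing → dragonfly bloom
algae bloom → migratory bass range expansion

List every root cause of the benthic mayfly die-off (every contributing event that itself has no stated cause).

the algae bloom, the mussel overgrazing

Tracing upstream from the benthic mayfly die-off: the benthic mayfly die-off ← the dragonfly bloom ← the mussel overgrazing.
A separate upstream branch: the benthic mayfly die-off ← the dragonfly bloom ← the algae bloom.
Each of those chain origins has no stated cause.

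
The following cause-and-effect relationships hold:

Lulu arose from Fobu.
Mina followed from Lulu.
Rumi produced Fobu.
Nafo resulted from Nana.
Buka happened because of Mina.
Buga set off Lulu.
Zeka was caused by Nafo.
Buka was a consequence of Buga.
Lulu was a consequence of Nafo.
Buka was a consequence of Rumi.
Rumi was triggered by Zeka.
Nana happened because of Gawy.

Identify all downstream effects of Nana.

Direct effects: Nafo.
2 steps out: Zeka, Lulu.
3 steps out: Rumi, Mina.
4 steps out: Fobu, Buka.
Not reachable from it: Gawy, Buga.

Buka, Fobu, Lulu, Mina, Nafo, Rumi, Zeka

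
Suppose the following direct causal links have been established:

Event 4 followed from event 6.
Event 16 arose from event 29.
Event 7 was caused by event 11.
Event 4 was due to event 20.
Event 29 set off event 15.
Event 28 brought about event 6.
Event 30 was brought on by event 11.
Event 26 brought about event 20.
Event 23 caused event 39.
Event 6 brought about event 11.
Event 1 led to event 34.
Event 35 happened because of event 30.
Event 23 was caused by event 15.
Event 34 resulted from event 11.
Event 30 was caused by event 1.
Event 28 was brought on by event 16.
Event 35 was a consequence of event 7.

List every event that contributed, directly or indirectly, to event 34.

event 1, event 11, event 16, event 28, event 29, event 6

Immediate causes of event 34: event 1, event 11.
Further upstream: event 29, event 16, event 28, event 6.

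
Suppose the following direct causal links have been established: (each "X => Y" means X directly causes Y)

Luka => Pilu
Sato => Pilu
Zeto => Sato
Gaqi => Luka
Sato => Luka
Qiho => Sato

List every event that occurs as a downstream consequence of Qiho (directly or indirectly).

Direct effects: Sato.
2 steps out: Luka, Pilu.
Not reachable from it: Zeto, Gaqi.

Luka, Pilu, Sato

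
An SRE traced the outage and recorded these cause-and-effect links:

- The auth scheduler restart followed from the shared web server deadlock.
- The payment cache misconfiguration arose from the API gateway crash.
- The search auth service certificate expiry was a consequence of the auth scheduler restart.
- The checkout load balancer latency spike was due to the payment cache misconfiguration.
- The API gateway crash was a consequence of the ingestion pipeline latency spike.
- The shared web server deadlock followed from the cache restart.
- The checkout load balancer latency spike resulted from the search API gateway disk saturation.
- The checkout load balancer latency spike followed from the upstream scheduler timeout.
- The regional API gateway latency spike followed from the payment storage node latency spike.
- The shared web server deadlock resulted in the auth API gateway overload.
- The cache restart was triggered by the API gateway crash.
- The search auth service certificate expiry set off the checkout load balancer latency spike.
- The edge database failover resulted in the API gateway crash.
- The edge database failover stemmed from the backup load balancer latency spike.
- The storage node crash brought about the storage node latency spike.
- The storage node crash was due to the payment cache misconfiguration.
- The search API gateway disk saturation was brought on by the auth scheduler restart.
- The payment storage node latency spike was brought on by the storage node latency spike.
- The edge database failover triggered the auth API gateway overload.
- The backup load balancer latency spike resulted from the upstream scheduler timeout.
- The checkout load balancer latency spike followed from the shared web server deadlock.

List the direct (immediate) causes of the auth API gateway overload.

the edge database failover, the shared web server deadlock

Upstream contributors include the upstream scheduler timeout, the backup load balancer latency spike, the API gateway crash, the cache restart, the ingestion pipeline latency spike, but only the edge database failover, the shared web server deadlock feed directly into the auth API gateway overload.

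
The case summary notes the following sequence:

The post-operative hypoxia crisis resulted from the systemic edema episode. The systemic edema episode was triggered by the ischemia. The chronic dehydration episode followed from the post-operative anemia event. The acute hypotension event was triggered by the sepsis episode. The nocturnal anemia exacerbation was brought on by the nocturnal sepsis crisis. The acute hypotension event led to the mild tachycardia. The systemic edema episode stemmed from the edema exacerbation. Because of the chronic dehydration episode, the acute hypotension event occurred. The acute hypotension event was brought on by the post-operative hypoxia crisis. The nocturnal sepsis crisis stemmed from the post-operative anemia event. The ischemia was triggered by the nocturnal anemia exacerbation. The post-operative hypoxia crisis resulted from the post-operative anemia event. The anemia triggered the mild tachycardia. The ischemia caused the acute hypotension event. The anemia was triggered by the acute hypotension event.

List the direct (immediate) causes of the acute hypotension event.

the chronic dehydration episode, the ischemia, the post-operative hypoxia crisis, the sepsis episode

Upstream contributors include the edema exacerbation, the post-operative anemia event, the nocturnal sepsis crisis, the nocturnal anemia exacerbation, the systemic edema episode, but only the chronic dehydration episode, the ischemia, the post-operative hypoxia crisis, the sepsis episode feed directly into the acute hypotension event.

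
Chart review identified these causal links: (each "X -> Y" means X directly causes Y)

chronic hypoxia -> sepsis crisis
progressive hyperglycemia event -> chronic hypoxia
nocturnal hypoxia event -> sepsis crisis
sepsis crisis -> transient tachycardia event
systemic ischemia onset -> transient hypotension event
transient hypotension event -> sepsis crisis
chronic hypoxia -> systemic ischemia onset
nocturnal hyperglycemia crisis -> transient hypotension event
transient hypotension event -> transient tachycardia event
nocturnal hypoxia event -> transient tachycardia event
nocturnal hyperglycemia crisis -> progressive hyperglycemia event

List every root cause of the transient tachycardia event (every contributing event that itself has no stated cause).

the nocturnal hyperglycemia crisis, the nocturnal hypoxia event

Tracing upstream from the transient tachycardia event: the transient tachycardia event ← the transient hypotension event ← the nocturnal hyperglycemia crisis.
A separate upstream branch: the transient tachycardia event ← the nocturnal hypoxia event.
Each of those chain origins has no stated cause.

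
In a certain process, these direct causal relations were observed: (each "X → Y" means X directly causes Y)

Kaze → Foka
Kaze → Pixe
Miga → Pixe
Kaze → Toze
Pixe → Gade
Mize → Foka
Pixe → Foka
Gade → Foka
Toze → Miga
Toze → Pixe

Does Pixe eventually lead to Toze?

No

Pixe leads to Gade, Foka; Toze is not among them.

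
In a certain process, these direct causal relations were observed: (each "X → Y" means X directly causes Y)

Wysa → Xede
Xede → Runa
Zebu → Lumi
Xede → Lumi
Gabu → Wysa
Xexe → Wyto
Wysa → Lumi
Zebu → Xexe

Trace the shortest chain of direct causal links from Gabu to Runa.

Gabu → Wysa → Xede → Runa

Gabu → Wysa
Wysa → Xede
Xede → Runa
Length: 3 steps.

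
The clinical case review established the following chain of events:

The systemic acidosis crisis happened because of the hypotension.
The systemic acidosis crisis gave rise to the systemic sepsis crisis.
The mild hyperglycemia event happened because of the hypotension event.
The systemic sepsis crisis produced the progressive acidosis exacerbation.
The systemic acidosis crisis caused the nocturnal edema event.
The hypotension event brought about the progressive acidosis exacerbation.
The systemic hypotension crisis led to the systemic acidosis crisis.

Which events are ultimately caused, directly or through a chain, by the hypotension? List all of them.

Direct effects: the systemic acidosis crisis.
2 steps out: the systemic sepsis crisis, the nocturnal edema event.
3 steps out: the progressive acidosis exacerbation.
Not reachable from it: the hypotension event, the mild hyperglycemia event, the systemic hypotension crisis.

the nocturnal edema event, the progressive acidosis exacerbation, the systemic acidosis crisis, the systemic sepsis crisis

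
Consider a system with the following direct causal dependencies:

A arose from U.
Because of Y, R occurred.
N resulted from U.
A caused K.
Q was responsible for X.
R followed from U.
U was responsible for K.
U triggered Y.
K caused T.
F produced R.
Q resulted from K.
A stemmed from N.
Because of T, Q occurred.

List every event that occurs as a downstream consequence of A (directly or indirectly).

Direct effects: K.
2 steps out: T, Q.
3 steps out: X.
Not reachable from it: U, Y, N, F, R.

K, Q, T, X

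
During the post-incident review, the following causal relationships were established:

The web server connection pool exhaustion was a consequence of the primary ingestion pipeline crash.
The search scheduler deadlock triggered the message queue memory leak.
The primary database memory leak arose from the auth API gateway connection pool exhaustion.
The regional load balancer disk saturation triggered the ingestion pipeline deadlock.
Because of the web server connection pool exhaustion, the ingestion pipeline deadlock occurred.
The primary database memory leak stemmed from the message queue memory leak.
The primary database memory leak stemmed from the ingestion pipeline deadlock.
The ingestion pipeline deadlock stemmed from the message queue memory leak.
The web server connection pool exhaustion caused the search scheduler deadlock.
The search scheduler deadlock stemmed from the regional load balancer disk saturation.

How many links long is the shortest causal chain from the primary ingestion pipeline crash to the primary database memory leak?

3

Shortest chain: the primary ingestion pipeline crash → the web server connection pool exhaustion → the ingestion pipeline deadlock → the primary database memory leak.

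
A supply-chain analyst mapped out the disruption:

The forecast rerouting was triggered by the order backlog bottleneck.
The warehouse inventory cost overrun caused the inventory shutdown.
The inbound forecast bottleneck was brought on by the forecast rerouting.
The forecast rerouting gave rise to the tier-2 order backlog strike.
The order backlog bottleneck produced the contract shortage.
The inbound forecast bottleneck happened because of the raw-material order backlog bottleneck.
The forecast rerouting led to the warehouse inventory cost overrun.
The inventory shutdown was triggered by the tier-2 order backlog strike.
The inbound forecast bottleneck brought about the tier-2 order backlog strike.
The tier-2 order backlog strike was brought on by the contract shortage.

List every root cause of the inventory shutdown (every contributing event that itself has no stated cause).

Tracing upstream from the inventory shutdown: the inventory shutdown ← the warehouse inventory cost overrun ← the forecast rerouting ← the order backlog bottleneck.
A separate upstream branch: the inventory shutdown ← the tier-2 order backlog strike ← the inbound forecast bottleneck ← the raw-material order backlog bottleneck.
Each of those chain origins has no stated cause.

the order backlog bottleneck, the raw-material order backlog bottleneck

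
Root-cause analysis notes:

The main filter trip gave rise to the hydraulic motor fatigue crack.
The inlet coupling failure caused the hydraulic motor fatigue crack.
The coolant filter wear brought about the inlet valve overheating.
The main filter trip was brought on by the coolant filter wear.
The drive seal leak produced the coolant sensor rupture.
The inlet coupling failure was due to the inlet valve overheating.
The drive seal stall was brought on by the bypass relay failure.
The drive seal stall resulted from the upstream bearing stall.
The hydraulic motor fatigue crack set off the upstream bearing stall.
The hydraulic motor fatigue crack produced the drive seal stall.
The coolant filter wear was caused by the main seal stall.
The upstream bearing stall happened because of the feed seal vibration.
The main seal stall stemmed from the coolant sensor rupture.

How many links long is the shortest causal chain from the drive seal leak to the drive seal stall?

6

Shortest chain: the drive seal leak → the coolant sensor rupture → the main seal stall → the coolant filter wear → the main filter trip → the hydraulic motor fatigue crack → the drive seal stall.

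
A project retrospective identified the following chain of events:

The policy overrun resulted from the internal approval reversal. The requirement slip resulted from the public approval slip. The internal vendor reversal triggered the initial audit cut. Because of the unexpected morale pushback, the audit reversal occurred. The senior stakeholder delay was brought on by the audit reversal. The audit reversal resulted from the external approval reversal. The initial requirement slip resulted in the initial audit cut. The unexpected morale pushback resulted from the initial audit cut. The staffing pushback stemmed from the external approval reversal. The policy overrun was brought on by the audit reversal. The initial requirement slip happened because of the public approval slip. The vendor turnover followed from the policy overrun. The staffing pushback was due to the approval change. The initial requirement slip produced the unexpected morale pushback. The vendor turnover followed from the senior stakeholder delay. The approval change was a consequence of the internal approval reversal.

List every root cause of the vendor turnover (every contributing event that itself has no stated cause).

Tracing upstream from the vendor turnover: the vendor turnover ← the senior stakeholder delay ← the audit reversal ← the unexpected morale pushback ← the initial audit cut ← the internal vendor reversal.
A separate upstream branch: the vendor turnover ← the policy overrun ← the internal approval reversal.
A separate upstream branch: the vendor turnover ← the senior stakeholder delay ← the audit reversal ← the unexpected morale pushback ← the initial requirement slip ← the public approval slip.
A separate upstream branch: the vendor turnover ← the senior stakeholder delay ← the audit reversal ← the external approval reversal.
Each of those chain origins has no stated cause.

the external approval reversal, the internal approval reversal, the internal vendor reversal, the public approval slip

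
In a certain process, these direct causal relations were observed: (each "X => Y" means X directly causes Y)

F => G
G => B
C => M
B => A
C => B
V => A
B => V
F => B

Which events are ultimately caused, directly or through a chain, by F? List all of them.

Direct effects: G, B.
2 steps out: V, A.
Not reachable from it: C, M.

A, B, G, V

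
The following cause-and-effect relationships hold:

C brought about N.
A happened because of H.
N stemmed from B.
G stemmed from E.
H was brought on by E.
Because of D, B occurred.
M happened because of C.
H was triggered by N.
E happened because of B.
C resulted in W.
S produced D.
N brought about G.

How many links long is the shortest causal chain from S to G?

4

Shortest chain: S → D → B → E → G.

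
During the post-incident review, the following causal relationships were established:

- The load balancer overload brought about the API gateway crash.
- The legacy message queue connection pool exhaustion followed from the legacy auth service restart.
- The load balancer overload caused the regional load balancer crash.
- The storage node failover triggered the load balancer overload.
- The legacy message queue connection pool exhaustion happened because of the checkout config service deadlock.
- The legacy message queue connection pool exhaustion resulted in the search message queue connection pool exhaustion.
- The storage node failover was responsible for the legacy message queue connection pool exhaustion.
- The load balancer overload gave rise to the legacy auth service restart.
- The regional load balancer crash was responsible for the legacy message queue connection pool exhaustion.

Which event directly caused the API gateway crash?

the load balancer overload

Upstream contributors include the storage node failover, but only the load balancer overload feeds directly into the API gateway crash.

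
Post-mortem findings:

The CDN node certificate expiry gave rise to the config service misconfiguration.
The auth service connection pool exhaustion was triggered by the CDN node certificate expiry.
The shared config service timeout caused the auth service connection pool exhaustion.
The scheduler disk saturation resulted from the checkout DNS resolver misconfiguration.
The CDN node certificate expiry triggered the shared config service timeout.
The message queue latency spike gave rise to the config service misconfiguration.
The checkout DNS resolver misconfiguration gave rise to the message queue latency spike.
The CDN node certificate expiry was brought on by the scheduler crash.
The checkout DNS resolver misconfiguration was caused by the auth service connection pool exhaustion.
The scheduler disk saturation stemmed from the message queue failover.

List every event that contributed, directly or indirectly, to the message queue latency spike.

the CDN node certificate expiry, the auth service connection pool exhaustion, the checkout DNS resolver misconfiguration, the scheduler crash, the shared config service timeout

Immediate cause of the message queue latency spike: the checkout DNS resolver misconfiguration.
Further upstream: the scheduler crash, the CDN node certificate expiry, the shared config service timeout, the auth service connection pool exhaustion.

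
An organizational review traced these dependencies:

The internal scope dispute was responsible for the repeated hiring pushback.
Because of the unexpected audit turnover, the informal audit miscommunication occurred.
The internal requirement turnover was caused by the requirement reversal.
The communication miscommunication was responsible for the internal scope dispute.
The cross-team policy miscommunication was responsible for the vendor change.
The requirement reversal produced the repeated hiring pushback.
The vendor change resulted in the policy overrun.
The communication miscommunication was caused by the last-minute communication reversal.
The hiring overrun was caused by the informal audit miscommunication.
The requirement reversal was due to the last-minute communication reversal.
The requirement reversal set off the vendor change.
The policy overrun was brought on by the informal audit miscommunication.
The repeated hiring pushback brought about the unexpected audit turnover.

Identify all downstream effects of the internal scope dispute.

Direct effects: the repeated hiring pushback.
2 steps out: the unexpected audit turnover.
3 steps out: the informal audit miscommunication.
4 steps out: the policy overrun, the hiring overrun.
Not reachable from it: the last-minute communication reversal, the requirement reversal, the internal requirement turnover, the communication miscommunication, the cross-team policy miscommunication, the vendor change.

the hiring overrun, the informal audit miscommunication, the policy overrun, the repeated hiring pushback, the unexpected audit turnover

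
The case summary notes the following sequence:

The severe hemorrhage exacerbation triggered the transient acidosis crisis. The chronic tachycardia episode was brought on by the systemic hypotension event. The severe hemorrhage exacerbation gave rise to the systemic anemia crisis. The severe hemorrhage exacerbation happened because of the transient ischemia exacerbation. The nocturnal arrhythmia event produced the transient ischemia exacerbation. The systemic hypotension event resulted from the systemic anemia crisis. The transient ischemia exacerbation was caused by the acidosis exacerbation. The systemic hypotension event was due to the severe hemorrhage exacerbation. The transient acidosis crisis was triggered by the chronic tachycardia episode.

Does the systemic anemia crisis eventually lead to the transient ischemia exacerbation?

The systemic anemia crisis leads to the systemic hypotension event, the chronic tachycardia episode, the transient acidosis crisis; the transient ischemia exacerbation is not among them.

No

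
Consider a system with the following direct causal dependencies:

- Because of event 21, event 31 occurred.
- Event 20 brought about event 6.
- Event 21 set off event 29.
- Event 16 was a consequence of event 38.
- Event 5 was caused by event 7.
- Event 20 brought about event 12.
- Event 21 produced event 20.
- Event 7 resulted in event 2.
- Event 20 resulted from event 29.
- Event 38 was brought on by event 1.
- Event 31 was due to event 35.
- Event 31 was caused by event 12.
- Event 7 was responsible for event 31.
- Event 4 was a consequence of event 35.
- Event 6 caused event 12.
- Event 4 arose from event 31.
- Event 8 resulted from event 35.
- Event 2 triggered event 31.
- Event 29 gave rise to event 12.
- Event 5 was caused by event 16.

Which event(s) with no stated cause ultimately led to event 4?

event 21, event 35, event 7

Tracing upstream from event 4: event 4 ← event 35.
A separate upstream branch: event 4 ← event 31 ← event 7.
A separate upstream branch: event 4 ← event 31 ← event 21.
Each of those chain origins has no stated cause.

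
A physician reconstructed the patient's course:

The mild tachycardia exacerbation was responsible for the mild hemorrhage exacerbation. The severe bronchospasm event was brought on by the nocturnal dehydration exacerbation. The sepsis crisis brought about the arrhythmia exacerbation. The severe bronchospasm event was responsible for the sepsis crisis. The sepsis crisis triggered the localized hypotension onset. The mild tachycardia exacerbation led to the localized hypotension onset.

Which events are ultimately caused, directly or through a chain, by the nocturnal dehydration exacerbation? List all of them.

Direct effects: the severe bronchospasm event.
2 steps out: the sepsis crisis.
3 steps out: the arrhythmia exacerbation, the localized hypotension onset.
Not reachable from it: the mild tachycardia exacerbation, the mild hemorrhage exacerbation.

the arrhythmia exacerbation, the localized hypotension onset, the sepsis crisis, the severe bronchospasm event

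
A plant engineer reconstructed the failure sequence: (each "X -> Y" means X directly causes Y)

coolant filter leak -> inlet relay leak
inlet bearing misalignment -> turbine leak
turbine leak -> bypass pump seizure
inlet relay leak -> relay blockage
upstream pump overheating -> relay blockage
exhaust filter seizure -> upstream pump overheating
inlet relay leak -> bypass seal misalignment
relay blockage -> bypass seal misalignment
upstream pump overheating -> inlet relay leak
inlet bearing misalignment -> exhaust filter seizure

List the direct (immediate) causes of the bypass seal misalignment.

Upstream contributors include the inlet bearing misalignment, the exhaust filter seizure, the upstream pump overheating, the coolant filter leak, but only the inlet relay leak, the relay blockage feed directly into the bypass seal misalignment.

the inlet relay leak, the relay blockage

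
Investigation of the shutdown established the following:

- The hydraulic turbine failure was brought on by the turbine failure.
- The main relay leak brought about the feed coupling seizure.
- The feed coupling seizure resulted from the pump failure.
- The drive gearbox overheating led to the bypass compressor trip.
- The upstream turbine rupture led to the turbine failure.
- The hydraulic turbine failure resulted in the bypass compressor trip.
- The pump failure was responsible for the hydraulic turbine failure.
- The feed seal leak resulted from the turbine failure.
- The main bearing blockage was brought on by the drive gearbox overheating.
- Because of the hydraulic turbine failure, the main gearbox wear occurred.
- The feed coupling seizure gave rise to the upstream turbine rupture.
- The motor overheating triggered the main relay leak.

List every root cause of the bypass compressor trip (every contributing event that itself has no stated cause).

the drive gearbox overheating, the motor overheating, the pump failure

Tracing upstream from the bypass compressor trip: the bypass compressor trip ← the drive gearbox overheating.
A separate upstream branch: the bypass compressor trip ← the hydraulic turbine failure ← the pump failure.
A separate upstream branch: the bypass compressor trip ← the hydraulic turbine failure ← the turbine failure ← the upstream turbine rupture ← the feed coupling seizure ← the main relay leak ← the motor overheating.
Each of those chain origins has no stated cause.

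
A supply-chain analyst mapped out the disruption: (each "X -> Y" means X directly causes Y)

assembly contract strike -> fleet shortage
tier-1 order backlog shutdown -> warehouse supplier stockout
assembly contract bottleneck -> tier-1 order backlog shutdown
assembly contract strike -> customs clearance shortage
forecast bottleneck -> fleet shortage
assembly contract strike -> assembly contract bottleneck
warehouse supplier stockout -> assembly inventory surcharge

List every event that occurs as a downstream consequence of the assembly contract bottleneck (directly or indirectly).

Direct effects: the tier-1 order backlog shutdown.
2 steps out: the warehouse supplier stockout.
3 steps out: the assembly inventory surcharge.
Not reachable from it: the assembly contract strike, the customs clearance shortage, the fleet shortage, the forecast bottleneck.

the assembly inventory surcharge, the tier-1 order backlog shutdown, the warehouse supplier stockout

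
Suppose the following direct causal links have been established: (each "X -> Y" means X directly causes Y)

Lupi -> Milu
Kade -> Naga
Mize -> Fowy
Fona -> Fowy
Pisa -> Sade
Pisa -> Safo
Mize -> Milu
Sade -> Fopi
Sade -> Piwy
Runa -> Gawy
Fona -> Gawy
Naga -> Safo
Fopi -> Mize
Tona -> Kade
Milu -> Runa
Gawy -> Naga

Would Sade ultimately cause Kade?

No

Sade leads to Fopi, Mize, Piwy, Milu, Runa, Gawy, Naga, Safo, Fowy; Kade is not among them.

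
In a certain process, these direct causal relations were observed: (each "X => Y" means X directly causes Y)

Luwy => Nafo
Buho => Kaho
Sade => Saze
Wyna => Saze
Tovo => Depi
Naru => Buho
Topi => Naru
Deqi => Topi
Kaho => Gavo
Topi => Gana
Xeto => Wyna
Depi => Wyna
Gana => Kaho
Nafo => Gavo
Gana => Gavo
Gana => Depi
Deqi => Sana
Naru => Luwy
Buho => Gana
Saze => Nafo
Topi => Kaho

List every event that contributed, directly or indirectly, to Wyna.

Immediate causes of Wyna: Xeto, Depi.
Further upstream: Tovo, Deqi, Topi, Naru, Buho, Gana.

Buho, Depi, Deqi, Gana, Naru, Topi, Tovo, Xeto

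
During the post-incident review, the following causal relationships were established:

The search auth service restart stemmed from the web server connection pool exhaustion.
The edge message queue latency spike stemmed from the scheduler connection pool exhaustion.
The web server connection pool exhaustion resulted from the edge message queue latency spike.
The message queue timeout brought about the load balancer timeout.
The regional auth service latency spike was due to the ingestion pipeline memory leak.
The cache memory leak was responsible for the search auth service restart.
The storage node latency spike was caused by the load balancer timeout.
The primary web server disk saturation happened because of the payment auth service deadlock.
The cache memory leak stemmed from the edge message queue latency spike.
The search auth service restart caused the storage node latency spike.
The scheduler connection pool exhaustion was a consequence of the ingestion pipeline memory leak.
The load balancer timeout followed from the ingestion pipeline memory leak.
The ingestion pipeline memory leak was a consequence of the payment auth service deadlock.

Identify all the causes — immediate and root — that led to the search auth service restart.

the cache memory leak, the edge message queue latency spike, the ingestion pipeline memory leak, the payment auth service deadlock, the scheduler connection pool exhaustion, the web server connection pool exhaustion

Immediate causes of the search auth service restart: the cache memory leak, the web server connection pool exhaustion.
Further upstream: the payment auth service deadlock, the ingestion pipeline memory leak, the scheduler connection pool exhaustion, the edge message queue latency spike.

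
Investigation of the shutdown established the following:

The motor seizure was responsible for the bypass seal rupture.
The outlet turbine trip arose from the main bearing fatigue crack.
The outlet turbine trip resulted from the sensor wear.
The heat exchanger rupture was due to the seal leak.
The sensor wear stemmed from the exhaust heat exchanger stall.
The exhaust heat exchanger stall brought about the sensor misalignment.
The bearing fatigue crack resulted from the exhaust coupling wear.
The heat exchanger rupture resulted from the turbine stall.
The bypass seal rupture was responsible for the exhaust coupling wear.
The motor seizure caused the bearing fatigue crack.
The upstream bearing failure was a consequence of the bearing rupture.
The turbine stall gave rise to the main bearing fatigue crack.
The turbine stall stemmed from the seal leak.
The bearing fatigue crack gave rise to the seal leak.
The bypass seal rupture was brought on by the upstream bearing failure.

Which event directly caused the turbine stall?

Upstream contributors include the bearing rupture, the upstream bearing failure, the motor seizure, the bypass seal rupture, the exhaust coupling wear, the bearing fatigue crack, but only the seal leak feeds directly into the turbine stall.

the seal leak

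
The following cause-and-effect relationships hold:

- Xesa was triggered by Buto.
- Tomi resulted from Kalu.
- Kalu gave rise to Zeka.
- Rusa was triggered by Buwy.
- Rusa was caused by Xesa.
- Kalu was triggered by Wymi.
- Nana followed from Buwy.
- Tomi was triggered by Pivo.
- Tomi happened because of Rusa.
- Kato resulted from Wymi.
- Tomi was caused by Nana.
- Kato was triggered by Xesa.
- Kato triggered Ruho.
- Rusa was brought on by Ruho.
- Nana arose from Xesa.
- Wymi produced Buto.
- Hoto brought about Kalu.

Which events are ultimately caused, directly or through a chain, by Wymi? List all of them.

Direct effects: Buto, Kato, Kalu.
2 steps out: Xesa, Ruho, Zeka, Tomi.
3 steps out: Rusa, Nana.
Not reachable from it: Buwy, Pivo, Hoto.

Buto, Kalu, Kato, Nana, Ruho, Rusa, Tomi, Xesa, Zeka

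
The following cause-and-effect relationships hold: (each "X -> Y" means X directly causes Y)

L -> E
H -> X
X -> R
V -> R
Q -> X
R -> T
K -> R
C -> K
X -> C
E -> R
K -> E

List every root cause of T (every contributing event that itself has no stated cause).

H, L, Q, V

Tracing upstream from T: T ← R ← X ← H.
A separate upstream branch: T ← R ← E ← L.
A separate upstream branch: T ← R ← X ← Q.
A separate upstream branch: T ← R ← V.
Each of those chain origins has no stated cause.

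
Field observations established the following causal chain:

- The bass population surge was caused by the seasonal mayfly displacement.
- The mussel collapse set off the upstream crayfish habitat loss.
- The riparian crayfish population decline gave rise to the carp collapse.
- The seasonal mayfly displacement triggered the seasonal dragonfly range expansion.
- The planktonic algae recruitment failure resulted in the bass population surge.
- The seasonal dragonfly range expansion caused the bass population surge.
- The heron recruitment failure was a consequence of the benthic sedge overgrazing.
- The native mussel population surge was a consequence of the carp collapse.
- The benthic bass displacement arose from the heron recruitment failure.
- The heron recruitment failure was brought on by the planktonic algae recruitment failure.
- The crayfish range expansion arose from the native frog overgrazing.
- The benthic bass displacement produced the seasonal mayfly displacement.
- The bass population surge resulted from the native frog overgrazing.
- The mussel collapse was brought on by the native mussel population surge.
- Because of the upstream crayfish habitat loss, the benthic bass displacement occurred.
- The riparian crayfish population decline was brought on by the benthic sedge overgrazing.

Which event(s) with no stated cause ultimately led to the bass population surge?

Tracing upstream from the bass population surge: the bass population surge ← the native frog overgrazing.
A separate upstream branch: the bass population surge ← the seasonal mayfly displacement ← the benthic bass displacement ← the heron recruitment failure ← the benthic sedge overgrazing.
A separate upstream branch: the bass population surge ← the planktonic algae recruitment failure.
Each of those chain origins has no stated cause.

the benthic sedge overgrazing, the native frog overgrazing, the planktonic algae recruitment failure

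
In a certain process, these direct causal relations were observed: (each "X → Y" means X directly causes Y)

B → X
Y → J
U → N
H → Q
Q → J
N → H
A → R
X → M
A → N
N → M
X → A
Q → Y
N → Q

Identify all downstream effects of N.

Direct effects: H, Q, M.
2 steps out: Y, J.
Not reachable from it: B, X, A, R, U.

H, J, M, Q, Y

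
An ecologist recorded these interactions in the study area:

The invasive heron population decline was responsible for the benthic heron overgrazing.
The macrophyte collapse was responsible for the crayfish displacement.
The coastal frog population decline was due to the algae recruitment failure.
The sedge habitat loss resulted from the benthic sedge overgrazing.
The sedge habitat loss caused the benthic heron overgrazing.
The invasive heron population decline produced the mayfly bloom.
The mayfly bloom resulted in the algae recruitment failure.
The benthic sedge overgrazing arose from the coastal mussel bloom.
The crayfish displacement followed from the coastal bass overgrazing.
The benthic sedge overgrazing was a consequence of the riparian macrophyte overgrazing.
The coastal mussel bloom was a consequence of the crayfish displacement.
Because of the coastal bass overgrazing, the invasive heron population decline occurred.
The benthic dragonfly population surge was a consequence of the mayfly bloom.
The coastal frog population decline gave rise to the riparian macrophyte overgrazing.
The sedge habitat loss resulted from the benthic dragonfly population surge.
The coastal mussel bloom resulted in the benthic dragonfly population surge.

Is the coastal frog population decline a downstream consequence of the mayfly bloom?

Yes

There is a causal chain: the mayfly bloom → the algae recruitment failure → the coastal frog population decline.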